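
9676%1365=121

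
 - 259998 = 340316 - 600314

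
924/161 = 132/23 = 5.74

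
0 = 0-0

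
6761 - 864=5897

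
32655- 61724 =- 29069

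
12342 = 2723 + 9619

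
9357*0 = 0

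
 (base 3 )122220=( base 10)483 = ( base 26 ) if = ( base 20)143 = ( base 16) 1e3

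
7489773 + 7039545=14529318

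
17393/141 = 123  +  50/141 = 123.35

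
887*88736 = 78708832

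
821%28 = 9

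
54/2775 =18/925 = 0.02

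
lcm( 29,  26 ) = 754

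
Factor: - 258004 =-2^2  *53^1 * 1217^1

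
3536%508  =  488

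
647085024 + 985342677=1632427701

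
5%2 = 1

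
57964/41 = 57964/41 = 1413.76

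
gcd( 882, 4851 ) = 441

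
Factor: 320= 2^6*5^1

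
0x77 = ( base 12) 9B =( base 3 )11102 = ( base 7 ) 230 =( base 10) 119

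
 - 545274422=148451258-693725680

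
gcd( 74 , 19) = 1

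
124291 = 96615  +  27676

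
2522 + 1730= 4252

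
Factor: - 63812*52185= - 2^2*3^1*5^1 * 7^3*43^1*53^1 * 71^1 = - 3330029220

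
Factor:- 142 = -2^1*71^1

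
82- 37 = 45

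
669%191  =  96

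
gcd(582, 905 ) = 1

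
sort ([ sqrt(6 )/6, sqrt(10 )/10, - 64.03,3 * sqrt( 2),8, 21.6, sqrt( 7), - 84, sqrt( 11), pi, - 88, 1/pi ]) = [ - 88,-84, - 64.03, sqrt( 10 ) /10 , 1/pi,sqrt( 6)/6, sqrt( 7),pi,  sqrt(11),3*sqrt( 2) , 8 , 21.6]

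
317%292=25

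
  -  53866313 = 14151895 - 68018208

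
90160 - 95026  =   - 4866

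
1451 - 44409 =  - 42958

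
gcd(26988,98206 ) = 2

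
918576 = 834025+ 84551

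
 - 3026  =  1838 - 4864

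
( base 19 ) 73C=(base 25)43L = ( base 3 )10120011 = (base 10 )2596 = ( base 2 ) 101000100100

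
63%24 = 15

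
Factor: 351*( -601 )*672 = -141759072  =  - 2^5 * 3^4*7^1*13^1*601^1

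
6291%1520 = 211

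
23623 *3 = 70869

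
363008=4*90752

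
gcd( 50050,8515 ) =65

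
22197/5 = 4439 + 2/5 = 4439.40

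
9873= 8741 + 1132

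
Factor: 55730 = 2^1*5^1*5573^1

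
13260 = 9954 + 3306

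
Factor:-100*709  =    -  2^2*5^2*709^1 = - 70900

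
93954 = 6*15659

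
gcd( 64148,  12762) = 2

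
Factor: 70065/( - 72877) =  - 3^4*5^1*7^( - 1)*29^(  -  1)*173^1*359^( - 1) 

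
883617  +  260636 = 1144253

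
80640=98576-17936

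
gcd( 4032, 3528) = 504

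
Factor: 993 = 3^1*331^1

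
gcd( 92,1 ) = 1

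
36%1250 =36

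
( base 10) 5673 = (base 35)4m3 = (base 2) 1011000101001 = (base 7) 22353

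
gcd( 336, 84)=84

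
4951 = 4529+422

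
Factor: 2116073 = 43^1 * 49211^1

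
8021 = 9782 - 1761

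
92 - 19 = 73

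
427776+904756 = 1332532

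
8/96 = 1/12 =0.08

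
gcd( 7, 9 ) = 1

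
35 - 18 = 17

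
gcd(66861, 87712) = 1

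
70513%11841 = 11308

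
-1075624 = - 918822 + -156802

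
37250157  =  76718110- 39467953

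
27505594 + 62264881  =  89770475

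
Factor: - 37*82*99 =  - 300366 = - 2^1*3^2 * 11^1*37^1 * 41^1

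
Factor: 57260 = 2^2 * 5^1*7^1 * 409^1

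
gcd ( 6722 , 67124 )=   2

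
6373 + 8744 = 15117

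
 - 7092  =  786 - 7878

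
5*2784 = 13920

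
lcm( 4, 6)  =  12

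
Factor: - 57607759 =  - 11^1*47^1*111427^1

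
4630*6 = 27780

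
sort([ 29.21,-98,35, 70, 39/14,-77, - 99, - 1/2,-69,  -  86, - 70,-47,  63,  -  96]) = [-99, - 98, - 96,-86, - 77,- 70, - 69, - 47, - 1/2,39/14,29.21,  35, 63, 70 ] 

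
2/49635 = 2/49635   =  0.00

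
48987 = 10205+38782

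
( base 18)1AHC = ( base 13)4374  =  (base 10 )9390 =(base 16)24ae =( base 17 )1F86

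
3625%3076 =549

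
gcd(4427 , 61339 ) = 1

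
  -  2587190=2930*( - 883)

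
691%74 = 25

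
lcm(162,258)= 6966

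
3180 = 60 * 53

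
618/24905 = 618/24905 = 0.02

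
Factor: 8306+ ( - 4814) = 2^2*3^2*97^1 = 3492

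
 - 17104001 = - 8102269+  -  9001732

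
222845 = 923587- 700742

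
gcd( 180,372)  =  12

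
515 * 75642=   38955630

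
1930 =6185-4255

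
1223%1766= 1223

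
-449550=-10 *44955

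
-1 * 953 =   -  953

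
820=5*164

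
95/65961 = 95/65961=0.00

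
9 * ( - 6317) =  - 56853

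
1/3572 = 1/3572 = 0.00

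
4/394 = 2/197 = 0.01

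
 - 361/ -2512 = 361/2512= 0.14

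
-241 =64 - 305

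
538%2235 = 538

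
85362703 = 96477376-11114673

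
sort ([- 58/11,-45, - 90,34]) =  [  -  90,  -  45, - 58/11 , 34]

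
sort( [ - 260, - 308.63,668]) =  [ - 308.63, - 260, 668 ] 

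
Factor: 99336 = 2^3*3^1 * 4139^1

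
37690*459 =17299710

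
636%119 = 41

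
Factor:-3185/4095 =-7/9= - 3^(-2) * 7^1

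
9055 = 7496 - - 1559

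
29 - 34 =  - 5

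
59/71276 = 59/71276 = 0.00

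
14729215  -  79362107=-64632892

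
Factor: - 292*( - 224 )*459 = 30022272  =  2^7*3^3*7^1 *17^1*73^1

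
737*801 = 590337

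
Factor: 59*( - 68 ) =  - 4012 = - 2^2*17^1*59^1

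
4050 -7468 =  -3418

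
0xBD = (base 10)189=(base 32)5T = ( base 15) C9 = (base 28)6l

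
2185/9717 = 2185/9717 =0.22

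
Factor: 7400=2^3 * 5^2*37^1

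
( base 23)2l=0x43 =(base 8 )103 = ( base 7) 124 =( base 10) 67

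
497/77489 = 497/77489 = 0.01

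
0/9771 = 0 = 0.00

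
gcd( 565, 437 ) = 1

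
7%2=1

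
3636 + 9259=12895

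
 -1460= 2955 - 4415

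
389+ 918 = 1307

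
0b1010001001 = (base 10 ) 649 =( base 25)10o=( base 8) 1211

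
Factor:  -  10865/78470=  -  2^( - 1)*7^ ( - 1)*19^( - 1) * 41^1*53^1*59^(  -  1 ) = - 2173/15694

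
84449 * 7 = 591143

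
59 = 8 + 51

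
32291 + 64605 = 96896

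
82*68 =5576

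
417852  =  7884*53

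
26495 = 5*5299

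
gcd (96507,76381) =1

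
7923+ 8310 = 16233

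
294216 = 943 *312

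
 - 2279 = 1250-3529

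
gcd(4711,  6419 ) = 7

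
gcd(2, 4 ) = 2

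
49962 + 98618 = 148580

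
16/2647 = 16/2647 = 0.01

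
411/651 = 137/217 = 0.63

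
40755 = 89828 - 49073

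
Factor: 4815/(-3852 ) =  - 2^(-2)*5^1 = -5/4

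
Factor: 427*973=415471 = 7^2* 61^1*139^1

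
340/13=26 + 2/13 = 26.15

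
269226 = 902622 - 633396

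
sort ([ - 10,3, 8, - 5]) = [ - 10, - 5, 3,8] 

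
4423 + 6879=11302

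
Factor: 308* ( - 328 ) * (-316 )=31923584 = 2^7*7^1 * 11^1 * 41^1*79^1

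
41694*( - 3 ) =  - 125082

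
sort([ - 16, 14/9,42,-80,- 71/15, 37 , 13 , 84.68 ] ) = [ -80 , - 16, - 71/15 , 14/9, 13,37, 42,84.68]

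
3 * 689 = 2067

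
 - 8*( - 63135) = 505080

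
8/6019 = 8/6019 = 0.00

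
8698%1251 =1192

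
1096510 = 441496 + 655014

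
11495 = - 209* ( - 55)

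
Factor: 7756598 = 2^1*19^1* 43^1*47^1*101^1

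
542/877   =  542/877 = 0.62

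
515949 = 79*6531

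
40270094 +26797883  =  67067977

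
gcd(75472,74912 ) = 16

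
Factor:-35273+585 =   -  34688 = - 2^7 * 271^1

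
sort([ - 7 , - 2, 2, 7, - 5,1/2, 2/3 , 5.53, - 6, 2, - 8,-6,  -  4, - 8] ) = [ - 8 , - 8 , - 7,-6, - 6 , - 5, - 4 , - 2, 1/2,2/3 , 2,2,5.53 , 7] 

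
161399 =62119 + 99280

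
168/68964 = 2/821 = 0.00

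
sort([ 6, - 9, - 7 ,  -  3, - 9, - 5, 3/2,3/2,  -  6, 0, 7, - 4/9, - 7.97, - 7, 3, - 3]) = [ - 9, - 9, - 7.97,-7, - 7, - 6, - 5, - 3, - 3, - 4/9,0,3/2,3/2,3,6,  7]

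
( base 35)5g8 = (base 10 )6693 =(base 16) 1a25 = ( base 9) 10156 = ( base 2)1101000100101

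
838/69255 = 838/69255= 0.01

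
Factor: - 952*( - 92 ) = 2^5*7^1*17^1*23^1 =87584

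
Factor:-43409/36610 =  - 83/70 = - 2^(  -  1 ) * 5^( - 1)*7^( - 1 )*83^1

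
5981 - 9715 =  - 3734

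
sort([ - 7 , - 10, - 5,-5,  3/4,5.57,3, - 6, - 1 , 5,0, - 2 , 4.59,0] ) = [ - 10, - 7, - 6, - 5, - 5 ,-2, - 1, 0,  0, 3/4, 3, 4.59 , 5, 5.57]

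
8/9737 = 8/9737 = 0.00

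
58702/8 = 29351/4 = 7337.75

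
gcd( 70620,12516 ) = 12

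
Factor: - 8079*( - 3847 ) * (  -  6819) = -211933926747 = - 3^2 * 2273^1*2693^1*3847^1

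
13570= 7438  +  6132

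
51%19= 13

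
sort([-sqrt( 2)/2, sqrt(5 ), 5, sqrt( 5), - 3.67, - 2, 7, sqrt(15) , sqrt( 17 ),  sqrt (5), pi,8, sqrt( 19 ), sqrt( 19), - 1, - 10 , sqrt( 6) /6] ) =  [ - 10, - 3.67, - 2, - 1, - sqrt( 2) /2, sqrt(6 ) /6,sqrt(5),sqrt ( 5), sqrt( 5), pi, sqrt(15 ), sqrt( 17), sqrt( 19), sqrt( 19), 5, 7, 8 ]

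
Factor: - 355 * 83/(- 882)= 29465/882 = 2^( - 1)*3^(-2)*5^1*7^(-2)* 71^1*83^1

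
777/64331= 777/64331 = 0.01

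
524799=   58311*9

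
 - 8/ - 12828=2/3207 = 0.00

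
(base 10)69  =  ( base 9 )76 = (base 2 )1000101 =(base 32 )25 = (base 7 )126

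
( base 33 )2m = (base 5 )323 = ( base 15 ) 5d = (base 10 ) 88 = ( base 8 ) 130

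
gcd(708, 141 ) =3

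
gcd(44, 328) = 4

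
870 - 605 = 265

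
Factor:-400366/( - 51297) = 2^1*3^( - 1 )*17099^( - 1)*200183^1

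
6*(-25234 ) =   -  151404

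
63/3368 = 63/3368 =0.02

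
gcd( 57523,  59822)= 1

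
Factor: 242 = 2^1*11^2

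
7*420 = 2940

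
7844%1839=488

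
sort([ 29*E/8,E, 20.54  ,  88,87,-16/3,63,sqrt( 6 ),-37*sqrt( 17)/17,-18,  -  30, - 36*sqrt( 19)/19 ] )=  [-30,-18,  -  37*sqrt( 17)/17,-36*sqrt(19) /19 , - 16/3,sqrt ( 6),E, 29*E/8  ,  20.54, 63,87, 88]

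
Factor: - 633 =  - 3^1*211^1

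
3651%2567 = 1084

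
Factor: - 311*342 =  - 106362 = -2^1*3^2*19^1*311^1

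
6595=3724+2871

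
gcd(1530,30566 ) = 34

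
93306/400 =46653/200  =  233.26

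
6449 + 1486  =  7935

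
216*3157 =681912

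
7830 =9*870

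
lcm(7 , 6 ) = 42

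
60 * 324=19440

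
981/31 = 31 + 20/31 = 31.65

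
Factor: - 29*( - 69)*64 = 128064 = 2^6*3^1*23^1*29^1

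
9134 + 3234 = 12368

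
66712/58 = 33356/29 = 1150.21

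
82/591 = 82/591 = 0.14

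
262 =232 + 30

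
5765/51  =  5765/51= 113.04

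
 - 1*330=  - 330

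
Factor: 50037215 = 5^1*10007443^1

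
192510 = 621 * 310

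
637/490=1 + 3/10 = 1.30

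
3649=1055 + 2594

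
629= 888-259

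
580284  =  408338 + 171946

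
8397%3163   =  2071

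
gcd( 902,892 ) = 2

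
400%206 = 194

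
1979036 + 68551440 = 70530476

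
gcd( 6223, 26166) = 49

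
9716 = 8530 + 1186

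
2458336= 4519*544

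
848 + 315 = 1163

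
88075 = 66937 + 21138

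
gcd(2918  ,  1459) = 1459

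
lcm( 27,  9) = 27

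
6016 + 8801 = 14817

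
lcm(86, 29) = 2494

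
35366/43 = 35366/43 = 822.47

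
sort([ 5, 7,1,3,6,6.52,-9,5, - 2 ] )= [ -9, - 2, 1, 3, 5, 5, 6, 6.52, 7]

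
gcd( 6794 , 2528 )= 158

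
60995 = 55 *1109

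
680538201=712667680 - 32129479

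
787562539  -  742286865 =45275674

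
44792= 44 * 1018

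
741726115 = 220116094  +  521610021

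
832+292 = 1124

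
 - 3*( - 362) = 1086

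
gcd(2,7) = 1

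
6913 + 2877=9790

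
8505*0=0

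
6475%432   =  427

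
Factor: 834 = 2^1*3^1*139^1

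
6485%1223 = 370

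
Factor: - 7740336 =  - 2^4*3^1*47^2*73^1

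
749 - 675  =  74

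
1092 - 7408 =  -6316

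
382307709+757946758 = 1140254467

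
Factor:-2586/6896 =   -  2^( - 3)*3^1 = -  3/8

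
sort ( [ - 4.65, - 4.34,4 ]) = [ - 4.65, - 4.34, 4] 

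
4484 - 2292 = 2192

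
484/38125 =484/38125 = 0.01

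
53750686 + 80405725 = 134156411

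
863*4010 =3460630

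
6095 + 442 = 6537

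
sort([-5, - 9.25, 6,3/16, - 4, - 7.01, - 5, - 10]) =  [-10, - 9.25, - 7.01, - 5, - 5, - 4, 3/16, 6] 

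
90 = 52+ 38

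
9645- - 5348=14993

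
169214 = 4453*38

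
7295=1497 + 5798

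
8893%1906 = 1269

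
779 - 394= 385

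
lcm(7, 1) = 7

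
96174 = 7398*13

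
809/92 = 8 + 73/92 = 8.79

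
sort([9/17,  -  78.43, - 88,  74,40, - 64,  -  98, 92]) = [ - 98, - 88,  -  78.43,  -  64,9/17,  40,  74,92]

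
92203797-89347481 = 2856316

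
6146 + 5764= 11910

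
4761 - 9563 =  - 4802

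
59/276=59/276 = 0.21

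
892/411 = 892/411 = 2.17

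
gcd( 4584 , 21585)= 3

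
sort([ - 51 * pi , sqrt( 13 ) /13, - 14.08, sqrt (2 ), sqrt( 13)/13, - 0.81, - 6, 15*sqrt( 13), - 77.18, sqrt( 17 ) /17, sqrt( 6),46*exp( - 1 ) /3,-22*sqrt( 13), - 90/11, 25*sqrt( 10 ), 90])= [ - 51*pi,- 22*sqrt (13 ), - 77.18, - 14.08, - 90/11, - 6,-0.81 , sqrt(17)/17,sqrt (13 ) /13 , sqrt( 13)/13, sqrt ( 2),  sqrt( 6 ), 46*exp( - 1)/3,15*sqrt( 13), 25  *sqrt(10 ) , 90]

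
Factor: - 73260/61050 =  - 6/5  =  - 2^1*3^1*5^( - 1)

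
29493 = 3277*9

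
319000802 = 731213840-412213038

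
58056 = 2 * 29028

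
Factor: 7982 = 2^1*13^1 *307^1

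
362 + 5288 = 5650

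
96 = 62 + 34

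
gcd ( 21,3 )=3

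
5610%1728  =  426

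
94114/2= 47057=47057.00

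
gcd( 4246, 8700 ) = 2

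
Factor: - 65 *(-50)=3250 = 2^1*5^3*13^1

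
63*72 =4536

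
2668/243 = 10+238/243 =10.98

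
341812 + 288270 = 630082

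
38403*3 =115209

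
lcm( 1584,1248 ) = 41184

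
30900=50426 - 19526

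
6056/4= 1514 = 1514.00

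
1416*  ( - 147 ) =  - 208152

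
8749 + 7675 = 16424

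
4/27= 4/27 = 0.15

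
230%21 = 20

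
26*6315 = 164190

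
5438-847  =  4591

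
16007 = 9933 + 6074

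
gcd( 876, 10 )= 2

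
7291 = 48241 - 40950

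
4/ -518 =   -  2/259 = - 0.01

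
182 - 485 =  -  303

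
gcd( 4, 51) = 1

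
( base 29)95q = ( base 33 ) 73i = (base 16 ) 1E3C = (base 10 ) 7740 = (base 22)FLI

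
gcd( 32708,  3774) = 1258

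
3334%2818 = 516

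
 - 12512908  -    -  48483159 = 35970251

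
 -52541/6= - 52541/6  =  - 8756.83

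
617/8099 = 617/8099 = 0.08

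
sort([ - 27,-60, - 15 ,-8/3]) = [ - 60, - 27, - 15,  -  8/3]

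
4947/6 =1649/2 = 824.50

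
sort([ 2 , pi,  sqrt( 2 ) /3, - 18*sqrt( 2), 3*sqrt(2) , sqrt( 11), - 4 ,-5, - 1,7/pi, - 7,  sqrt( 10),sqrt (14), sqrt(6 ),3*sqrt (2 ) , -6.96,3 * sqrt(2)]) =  [ - 18*sqrt (2 ), - 7, - 6.96, - 5 , - 4, - 1, sqrt( 2 )/3, 2 , 7/pi, sqrt( 6) , pi , sqrt( 10), sqrt( 11 ),sqrt( 14),3*sqrt( 2),3*sqrt( 2), 3*sqrt( 2 ) ]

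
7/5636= 7/5636 = 0.00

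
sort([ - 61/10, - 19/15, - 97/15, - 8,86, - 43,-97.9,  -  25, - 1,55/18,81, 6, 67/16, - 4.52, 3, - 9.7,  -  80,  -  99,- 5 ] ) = [-99, -97.9, - 80, - 43,-25, - 9.7, - 8, - 97/15, - 61/10, - 5,-4.52, - 19/15,- 1, 3,55/18,67/16, 6, 81, 86 ]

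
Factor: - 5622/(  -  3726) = 3^( - 3)*23^( - 1 )*937^1 = 937/621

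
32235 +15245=47480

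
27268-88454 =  - 61186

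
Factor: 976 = 2^4*61^1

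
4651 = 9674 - 5023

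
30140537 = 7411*4067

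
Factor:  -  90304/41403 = - 2^6* 3^( - 1 )*17^1*37^(-1 )*83^1 * 373^ ( - 1) 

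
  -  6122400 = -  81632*75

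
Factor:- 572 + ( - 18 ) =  - 590  =  -2^1 * 5^1 * 59^1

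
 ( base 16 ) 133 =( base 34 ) 91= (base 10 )307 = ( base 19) g3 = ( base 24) CJ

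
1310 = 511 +799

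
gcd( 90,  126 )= 18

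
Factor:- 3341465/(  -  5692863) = 3^(  -  1)*5^1*11^(- 1) * 47^1*59^1 * 167^( - 1)*241^1 * 1033^ ( - 1 )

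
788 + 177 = 965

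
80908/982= 82 + 192/491 = 82.39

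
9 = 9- 0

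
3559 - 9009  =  -5450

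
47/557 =47/557  =  0.08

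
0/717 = 0 = 0.00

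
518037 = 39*13283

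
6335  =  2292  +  4043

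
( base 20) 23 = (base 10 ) 43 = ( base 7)61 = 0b101011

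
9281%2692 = 1205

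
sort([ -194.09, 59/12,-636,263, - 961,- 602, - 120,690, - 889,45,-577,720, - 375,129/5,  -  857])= [-961,-889,-857,-636, - 602, - 577 ,-375, - 194.09, - 120,  59/12, 129/5,45, 263,690, 720] 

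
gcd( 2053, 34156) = 1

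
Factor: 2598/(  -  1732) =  - 2^( - 1)*3^1 = - 3/2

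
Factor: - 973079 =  - 557^1 * 1747^1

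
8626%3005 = 2616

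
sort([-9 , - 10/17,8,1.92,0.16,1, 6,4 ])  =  [ - 9, - 10/17,0.16,1,1.92,4,6,8]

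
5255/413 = 12 + 299/413 = 12.72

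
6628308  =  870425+5757883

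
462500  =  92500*5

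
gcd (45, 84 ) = 3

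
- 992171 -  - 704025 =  - 288146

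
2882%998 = 886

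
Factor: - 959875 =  - 5^3 *7^1*1097^1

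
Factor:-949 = -13^1*73^1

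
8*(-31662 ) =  - 253296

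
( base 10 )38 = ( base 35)13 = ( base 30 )18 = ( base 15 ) 28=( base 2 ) 100110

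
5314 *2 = 10628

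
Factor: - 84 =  - 2^2*3^1*7^1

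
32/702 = 16/351 = 0.05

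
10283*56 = 575848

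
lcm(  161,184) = 1288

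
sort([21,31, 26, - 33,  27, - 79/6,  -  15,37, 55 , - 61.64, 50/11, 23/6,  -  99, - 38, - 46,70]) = [  -  99, - 61.64,-46, - 38, - 33, - 15,-79/6, 23/6,50/11, 21,26,27,31, 37 , 55, 70]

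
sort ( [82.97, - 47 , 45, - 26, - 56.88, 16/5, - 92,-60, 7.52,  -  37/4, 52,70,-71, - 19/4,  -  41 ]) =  [-92, - 71 , - 60, - 56.88 , - 47,  -  41,-26,  -  37/4 , - 19/4,16/5,7.52, 45, 52, 70, 82.97] 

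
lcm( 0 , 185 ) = 0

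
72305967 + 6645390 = 78951357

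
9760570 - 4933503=4827067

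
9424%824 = 360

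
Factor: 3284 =2^2 *821^1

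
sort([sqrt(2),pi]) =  [sqrt ( 2 ),pi]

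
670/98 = 335/49= 6.84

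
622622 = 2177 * 286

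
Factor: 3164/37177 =2^2*47^ (-1) = 4/47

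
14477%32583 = 14477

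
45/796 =45/796  =  0.06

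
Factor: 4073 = 4073^1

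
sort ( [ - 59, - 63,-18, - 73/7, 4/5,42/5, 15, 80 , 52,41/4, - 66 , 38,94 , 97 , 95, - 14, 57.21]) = [ - 66,-63 , - 59, - 18, - 14, - 73/7, 4/5,42/5, 41/4,  15, 38,52,57.21,  80, 94,95, 97]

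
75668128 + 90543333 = 166211461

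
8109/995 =8109/995 = 8.15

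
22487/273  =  22487/273 = 82.37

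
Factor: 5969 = 47^1 * 127^1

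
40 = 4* 10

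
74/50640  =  37/25320 = 0.00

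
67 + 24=91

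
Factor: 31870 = 2^1*5^1*3187^1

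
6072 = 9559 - 3487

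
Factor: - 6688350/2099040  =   - 2^( - 4)*3^1*5^1*89^1*167^1*4373^(-1) = - 222945/69968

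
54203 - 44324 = 9879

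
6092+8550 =14642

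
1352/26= 52 = 52.00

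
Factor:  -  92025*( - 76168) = 7009360200= 2^3*3^2*5^2*409^1*9521^1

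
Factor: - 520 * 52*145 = - 3920800 = - 2^5*5^2*13^2*29^1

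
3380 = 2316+1064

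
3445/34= 101 + 11/34 =101.32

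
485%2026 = 485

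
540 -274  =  266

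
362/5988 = 181/2994 = 0.06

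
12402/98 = 6201/49=126.55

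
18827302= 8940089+9887213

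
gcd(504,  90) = 18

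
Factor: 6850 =2^1 * 5^2 * 137^1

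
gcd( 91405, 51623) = 1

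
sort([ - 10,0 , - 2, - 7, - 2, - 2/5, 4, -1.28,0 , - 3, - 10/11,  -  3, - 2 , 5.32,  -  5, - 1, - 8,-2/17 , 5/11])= [ - 10,- 8, - 7, - 5, - 3, - 3, - 2,  -  2, - 2, - 1.28, - 1, - 10/11,-2/5, - 2/17, 0,0, 5/11,4,5.32] 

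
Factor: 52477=97^1 *541^1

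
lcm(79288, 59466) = 237864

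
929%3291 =929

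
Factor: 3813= 3^1 *31^1*41^1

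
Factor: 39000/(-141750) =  - 52/189 =-  2^2*3^( - 3)*7^ ( - 1)*13^1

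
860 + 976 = 1836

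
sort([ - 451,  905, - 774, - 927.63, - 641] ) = [  -  927.63, - 774,  -  641, - 451,905] 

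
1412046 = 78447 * 18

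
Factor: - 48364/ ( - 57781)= 2^2 *107^1 * 113^1*57781^ ( - 1 )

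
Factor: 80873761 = 31^1*113^1*23087^1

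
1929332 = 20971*92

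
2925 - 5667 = -2742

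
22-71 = -49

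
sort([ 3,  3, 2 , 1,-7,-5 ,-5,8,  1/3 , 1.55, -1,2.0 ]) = [  -  7, - 5,  -  5 ,-1, 1/3, 1,1.55,2,2.0 , 3,3,8 ] 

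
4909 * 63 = 309267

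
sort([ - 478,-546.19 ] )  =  [ - 546.19, - 478]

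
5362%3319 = 2043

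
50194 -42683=7511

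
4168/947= 4168/947 =4.40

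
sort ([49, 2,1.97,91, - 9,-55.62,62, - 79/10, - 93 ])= [ - 93, - 55.62,-9, - 79/10,  1.97,2,49 , 62,91]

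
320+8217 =8537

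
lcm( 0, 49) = 0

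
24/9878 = 12/4939 = 0.00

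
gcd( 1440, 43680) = 480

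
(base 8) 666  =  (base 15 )1e3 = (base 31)e4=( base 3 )121020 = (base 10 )438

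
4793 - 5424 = - 631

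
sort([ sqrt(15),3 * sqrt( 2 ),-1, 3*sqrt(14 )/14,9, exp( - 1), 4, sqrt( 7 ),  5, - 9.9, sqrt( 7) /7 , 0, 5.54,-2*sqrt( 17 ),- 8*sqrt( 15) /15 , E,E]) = [-9.9,-2*sqrt( 17 ), - 8  *  sqrt(15)/15,-1,0, exp( - 1 ), sqrt( 7)/7, 3*sqrt(14)/14, sqrt(7), E,  E,sqrt( 15), 4,3 *sqrt(2), 5,5.54, 9]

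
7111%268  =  143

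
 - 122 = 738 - 860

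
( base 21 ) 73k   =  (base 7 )12146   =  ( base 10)3170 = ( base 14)1226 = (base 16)C62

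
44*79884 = 3514896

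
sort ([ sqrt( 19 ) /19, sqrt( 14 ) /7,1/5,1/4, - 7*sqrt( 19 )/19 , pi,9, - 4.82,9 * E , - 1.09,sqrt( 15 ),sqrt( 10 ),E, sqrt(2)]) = [ - 4.82, - 7 * sqrt(19)/19, - 1.09,1/5,sqrt( 19 )/19,1/4,sqrt(14)/7,sqrt(2 ),E, pi,sqrt(10 ),sqrt( 15 ), 9,  9 * E ]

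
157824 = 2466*64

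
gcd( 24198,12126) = 6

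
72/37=72/37 = 1.95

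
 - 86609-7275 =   -  93884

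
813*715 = 581295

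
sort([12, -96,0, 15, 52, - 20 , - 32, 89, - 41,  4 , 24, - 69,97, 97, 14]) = [- 96, - 69, - 41, - 32, - 20, 0,4,12,14 , 15,  24,52,  89, 97,97]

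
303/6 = 50 + 1/2   =  50.50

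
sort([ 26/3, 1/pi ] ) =[1/pi, 26/3 ] 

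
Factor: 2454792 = 2^3*3^1*29^1*3527^1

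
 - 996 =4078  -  5074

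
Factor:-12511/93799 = -97^( - 1) *967^ (-1)*12511^1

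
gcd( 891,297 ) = 297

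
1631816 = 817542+814274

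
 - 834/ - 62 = 13 + 14/31= 13.45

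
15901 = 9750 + 6151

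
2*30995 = 61990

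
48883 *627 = 30649641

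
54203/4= 13550+3/4 = 13550.75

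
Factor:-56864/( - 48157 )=2^5*1777^1*48157^ (-1 ) 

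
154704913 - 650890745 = - 496185832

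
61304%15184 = 568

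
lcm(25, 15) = 75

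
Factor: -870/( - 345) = 2^1*23^(-1)*29^1 = 58/23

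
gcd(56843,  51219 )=1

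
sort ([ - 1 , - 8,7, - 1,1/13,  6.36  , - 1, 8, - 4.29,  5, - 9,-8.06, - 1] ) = [ - 9, - 8.06, - 8, - 4.29, - 1,-1, - 1, - 1,1/13,5 , 6.36,7,8]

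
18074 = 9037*2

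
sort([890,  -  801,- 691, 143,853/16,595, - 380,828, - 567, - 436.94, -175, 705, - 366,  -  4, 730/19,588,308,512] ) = [-801, - 691, - 567, - 436.94, - 380,  -  366, - 175,-4,730/19,853/16,143,  308, 512,588, 595,705 , 828,890]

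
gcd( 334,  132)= 2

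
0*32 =0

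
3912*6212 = 24301344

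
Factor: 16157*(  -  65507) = - 1058396599 = - 13^1*107^1*151^1*5039^1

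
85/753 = 85/753 = 0.11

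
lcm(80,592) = 2960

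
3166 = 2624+542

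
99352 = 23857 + 75495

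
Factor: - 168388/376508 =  - 89/199 = - 89^1*199^(  -  1 ) 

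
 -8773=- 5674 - 3099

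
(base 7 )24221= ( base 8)14217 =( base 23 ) BK8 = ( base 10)6287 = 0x188F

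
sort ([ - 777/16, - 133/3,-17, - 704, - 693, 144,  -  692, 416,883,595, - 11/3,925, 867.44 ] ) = [  -  704, - 693, -692, - 777/16, - 133/3, - 17, - 11/3 , 144, 416, 595, 867.44, 883, 925] 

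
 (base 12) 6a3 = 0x3DB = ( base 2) 1111011011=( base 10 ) 987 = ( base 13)5AC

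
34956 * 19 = 664164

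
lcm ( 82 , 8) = 328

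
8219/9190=8219/9190 = 0.89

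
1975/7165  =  395/1433=0.28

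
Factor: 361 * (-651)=  -  3^1*7^1* 19^2*31^1= - 235011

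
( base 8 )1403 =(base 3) 1001120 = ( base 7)2151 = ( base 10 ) 771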